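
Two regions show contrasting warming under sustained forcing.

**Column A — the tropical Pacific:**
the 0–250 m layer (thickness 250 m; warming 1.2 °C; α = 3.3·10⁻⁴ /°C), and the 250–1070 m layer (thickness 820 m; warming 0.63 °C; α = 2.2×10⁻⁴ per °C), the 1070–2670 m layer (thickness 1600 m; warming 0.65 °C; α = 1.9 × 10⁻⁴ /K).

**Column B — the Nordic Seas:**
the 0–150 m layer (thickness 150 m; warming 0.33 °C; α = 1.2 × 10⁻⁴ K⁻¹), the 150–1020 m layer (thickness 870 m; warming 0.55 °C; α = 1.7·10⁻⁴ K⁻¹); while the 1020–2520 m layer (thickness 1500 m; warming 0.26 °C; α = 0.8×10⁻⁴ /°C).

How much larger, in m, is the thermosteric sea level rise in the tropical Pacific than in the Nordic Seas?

0.292 m larger

A 3.3×10⁻⁴ × 250 × 1.2 = 0.09900 m
A Layer 2: 0.63 × 820 × 2.2×10⁻⁴ = 0.113652 m
A 0.65 × 1600 × 1.9×10⁻⁴ = 0.19760 m
A total: 0.410252 m
B Layer 1: 1.2×10⁻⁴ × 0.33 × 150 = 0.00594 m
B 1.7×10⁻⁴ × 0.55 × 870 = 0.081345 m
B 1020–2520 m: 1500 × 0.8×10⁻⁴ × 0.26 = 0.03120 m
B total: 0.118485 m
Difference: 0.410252 − 0.118485 = 0.291767 m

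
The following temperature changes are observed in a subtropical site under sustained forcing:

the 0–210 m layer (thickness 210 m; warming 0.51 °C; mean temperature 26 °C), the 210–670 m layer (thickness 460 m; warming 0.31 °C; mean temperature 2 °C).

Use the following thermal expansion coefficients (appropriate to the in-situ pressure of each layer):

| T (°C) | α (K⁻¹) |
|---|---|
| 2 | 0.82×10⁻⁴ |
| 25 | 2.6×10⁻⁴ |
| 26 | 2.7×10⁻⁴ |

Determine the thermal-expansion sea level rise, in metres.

about 0.0406 m

Layer 1 at 26 °C → α = 2.7×10⁻⁴ K⁻¹
Layer 2 at 2 °C → α = 0.82×10⁻⁴ K⁻¹
0–210 m: 0.51 × 2.7×10⁻⁴ × 210 = 0.028917 m
460 × 0.31 × 0.82×10⁻⁴ = 0.0116932 m
Δh = 0.028917 + 0.0116932 = 0.0406102 m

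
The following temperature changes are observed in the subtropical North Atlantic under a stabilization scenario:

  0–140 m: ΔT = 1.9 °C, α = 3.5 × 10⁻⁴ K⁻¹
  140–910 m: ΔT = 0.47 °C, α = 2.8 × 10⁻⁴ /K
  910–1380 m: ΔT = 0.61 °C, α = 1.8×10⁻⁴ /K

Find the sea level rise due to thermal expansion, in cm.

Layer 1: 1.9 × 3.5×10⁻⁴ × 140 = 0.09310 m
140–910 m: 2.8×10⁻⁴ × 770 × 0.47 = 0.101332 m
Layer 3: 0.61 × 470 × 1.8×10⁻⁴ = 0.051606 m
Δh = 0.09310 + 0.101332 + 0.051606 = 0.246038 m

24.6 cm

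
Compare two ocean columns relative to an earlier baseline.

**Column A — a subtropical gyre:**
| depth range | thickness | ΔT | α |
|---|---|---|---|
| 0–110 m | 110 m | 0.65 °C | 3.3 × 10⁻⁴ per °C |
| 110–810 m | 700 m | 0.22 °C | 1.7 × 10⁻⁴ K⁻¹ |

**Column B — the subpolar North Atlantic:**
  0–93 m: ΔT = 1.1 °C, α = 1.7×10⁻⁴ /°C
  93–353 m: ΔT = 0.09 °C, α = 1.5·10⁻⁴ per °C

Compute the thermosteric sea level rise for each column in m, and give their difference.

A: 0.0498 m; B: 0.0209 m; difference 0.0289 m

A 0–110 m: 110 × 0.65 × 3.3×10⁻⁴ = 0.023595 m
A Layer 2: 0.22 × 700 × 1.7×10⁻⁴ = 0.02618 m
A total: 0.049775 m
B Layer 1: 1.7×10⁻⁴ × 93 × 1.1 = 0.017391 m
B 93–353 m: 1.5×10⁻⁴ × 260 × 0.09 = 0.00351 m
B total: 0.020901 m
Difference: 0.049775 − 0.020901 = 0.028874 m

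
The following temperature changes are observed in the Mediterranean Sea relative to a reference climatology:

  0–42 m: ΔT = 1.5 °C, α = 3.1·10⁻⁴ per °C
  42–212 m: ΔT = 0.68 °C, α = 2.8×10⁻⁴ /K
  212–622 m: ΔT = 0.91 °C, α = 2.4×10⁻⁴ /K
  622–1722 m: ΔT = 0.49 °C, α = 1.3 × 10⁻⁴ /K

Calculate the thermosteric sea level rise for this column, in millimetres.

Δh ≈ 212 mm

1.5 × 42 × 3.1×10⁻⁴ = 0.01953 m
42–212 m: 0.68 × 170 × 2.8×10⁻⁴ = 0.032368 m
410 × 2.4×10⁻⁴ × 0.91 = 0.089544 m
Layer 4: 1.3×10⁻⁴ × 1100 × 0.49 = 0.07007 m
Δh = 0.01953 + 0.032368 + 0.089544 + 0.07007 = 0.211512 m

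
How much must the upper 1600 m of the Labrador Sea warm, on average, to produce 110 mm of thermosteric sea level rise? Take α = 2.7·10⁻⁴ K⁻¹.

about 0.255 °C

ΔT = Δh/(αH) = 0.11 / (2.7×10⁻⁴ × 1600) ≈ 0.2546 °C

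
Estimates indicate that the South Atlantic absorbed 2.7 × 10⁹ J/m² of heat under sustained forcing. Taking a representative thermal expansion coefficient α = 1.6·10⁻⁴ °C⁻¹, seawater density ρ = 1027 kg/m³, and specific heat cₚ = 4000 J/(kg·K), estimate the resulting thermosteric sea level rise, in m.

Δh = αQ/(ρcₚ) = 1.6×10⁻⁴ × 2.7×10⁹ / (1027 × 4000) ≈ 0.10516 m

Δh = 0.105 m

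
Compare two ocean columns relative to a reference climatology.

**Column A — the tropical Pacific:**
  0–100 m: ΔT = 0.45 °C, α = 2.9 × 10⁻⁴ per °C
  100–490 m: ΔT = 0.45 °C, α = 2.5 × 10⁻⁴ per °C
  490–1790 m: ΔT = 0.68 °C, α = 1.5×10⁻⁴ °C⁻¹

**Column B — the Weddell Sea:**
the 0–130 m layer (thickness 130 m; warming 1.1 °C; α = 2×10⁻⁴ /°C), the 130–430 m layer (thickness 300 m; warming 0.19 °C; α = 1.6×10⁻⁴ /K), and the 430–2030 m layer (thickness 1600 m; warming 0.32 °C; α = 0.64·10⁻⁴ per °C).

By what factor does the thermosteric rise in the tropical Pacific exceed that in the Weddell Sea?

2.7

A Layer 1: 0.45 × 2.9×10⁻⁴ × 100 = 0.01305 m
A Layer 2: 0.45 × 2.5×10⁻⁴ × 390 = 0.043875 m
A 0.68 × 1.5×10⁻⁴ × 1300 = 0.13260 m
A total: 0.189525 m
B 0–130 m: 2×10⁻⁴ × 1.1 × 130 = 0.02860 m
B 130–430 m: 1.6×10⁻⁴ × 300 × 0.19 = 0.00912 m
B Layer 3: 0.64×10⁻⁴ × 1600 × 0.32 = 0.032768 m
B total: 0.070488 m
Ratio: 0.189525 / 0.070488 ≈ 2.689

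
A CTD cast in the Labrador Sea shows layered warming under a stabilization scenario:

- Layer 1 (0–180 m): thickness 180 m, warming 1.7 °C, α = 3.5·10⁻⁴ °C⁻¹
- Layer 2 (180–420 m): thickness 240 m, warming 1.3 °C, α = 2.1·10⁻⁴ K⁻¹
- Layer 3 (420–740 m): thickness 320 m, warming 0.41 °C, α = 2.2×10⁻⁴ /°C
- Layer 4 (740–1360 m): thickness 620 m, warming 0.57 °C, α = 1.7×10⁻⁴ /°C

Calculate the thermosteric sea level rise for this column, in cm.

26.2 cm

Layer 1: 180 × 3.5×10⁻⁴ × 1.7 = 0.10710 m
Layer 2: 240 × 1.3 × 2.1×10⁻⁴ = 0.06552 m
420–740 m: 2.2×10⁻⁴ × 0.41 × 320 = 0.028864 m
620 × 0.57 × 1.7×10⁻⁴ = 0.060078 m
Δh = 0.10710 + 0.06552 + 0.028864 + 0.060078 = 0.261562 m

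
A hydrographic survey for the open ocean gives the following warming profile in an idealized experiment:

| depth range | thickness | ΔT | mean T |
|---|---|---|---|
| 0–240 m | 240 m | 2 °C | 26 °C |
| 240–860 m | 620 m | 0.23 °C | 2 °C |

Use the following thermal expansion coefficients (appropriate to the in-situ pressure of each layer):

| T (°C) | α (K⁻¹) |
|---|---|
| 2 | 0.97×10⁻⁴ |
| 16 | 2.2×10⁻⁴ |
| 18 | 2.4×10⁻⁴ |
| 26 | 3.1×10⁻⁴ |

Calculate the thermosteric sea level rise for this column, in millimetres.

160 mm of thermosteric rise

Layer 1 at 26 °C → α = 3.1×10⁻⁴ K⁻¹
Layer 2 at 2 °C → α = 0.97×10⁻⁴ K⁻¹
0–240 m: 240 × 3.1×10⁻⁴ × 2 = 0.14880 m
Layer 2: 0.23 × 0.97×10⁻⁴ × 620 = 0.0138322 m
Δh = 0.14880 + 0.0138322 = 0.1626322 m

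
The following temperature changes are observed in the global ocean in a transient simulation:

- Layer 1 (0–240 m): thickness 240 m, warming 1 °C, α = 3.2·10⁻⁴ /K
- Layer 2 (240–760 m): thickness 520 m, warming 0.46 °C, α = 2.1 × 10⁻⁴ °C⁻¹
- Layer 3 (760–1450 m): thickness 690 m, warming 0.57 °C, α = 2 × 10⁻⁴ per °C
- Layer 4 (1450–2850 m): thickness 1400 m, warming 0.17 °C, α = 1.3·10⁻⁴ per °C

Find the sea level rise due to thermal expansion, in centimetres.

1 × 3.2×10⁻⁴ × 240 = 0.07680 m
Layer 2: 520 × 2.1×10⁻⁴ × 0.46 = 0.050232 m
760–1450 m: 690 × 0.57 × 2×10⁻⁴ = 0.07866 m
1450–2850 m: 1.3×10⁻⁴ × 0.17 × 1400 = 0.03094 m
Δh = 0.07680 + 0.050232 + 0.07866 + 0.03094 = 0.236632 m

23.7 cm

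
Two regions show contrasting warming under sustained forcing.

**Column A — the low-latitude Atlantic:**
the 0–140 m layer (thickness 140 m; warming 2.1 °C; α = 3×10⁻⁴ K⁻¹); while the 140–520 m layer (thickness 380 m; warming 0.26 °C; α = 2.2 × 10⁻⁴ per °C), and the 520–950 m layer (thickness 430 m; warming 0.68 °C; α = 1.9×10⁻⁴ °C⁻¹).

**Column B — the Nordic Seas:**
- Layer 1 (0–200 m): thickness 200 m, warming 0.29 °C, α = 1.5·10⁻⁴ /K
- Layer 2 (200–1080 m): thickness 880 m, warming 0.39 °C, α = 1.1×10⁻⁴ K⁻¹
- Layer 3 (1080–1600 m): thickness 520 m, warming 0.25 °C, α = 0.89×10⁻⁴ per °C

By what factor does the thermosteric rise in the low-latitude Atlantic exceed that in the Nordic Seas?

A 140 × 2.1 × 3×10⁻⁴ = 0.08820 m
A 140–520 m: 2.2×10⁻⁴ × 380 × 0.26 = 0.021736 m
A Layer 3: 1.9×10⁻⁴ × 430 × 0.68 = 0.055556 m
A total: 0.165492 m
B Layer 1: 0.29 × 200 × 1.5×10⁻⁴ = 0.00870 m
B 0.39 × 880 × 1.1×10⁻⁴ = 0.037752 m
B Layer 3: 0.25 × 520 × 0.89×10⁻⁴ = 0.01157 m
B total: 0.058022 m
Ratio: 0.165492 / 0.058022 ≈ 2.852

2.9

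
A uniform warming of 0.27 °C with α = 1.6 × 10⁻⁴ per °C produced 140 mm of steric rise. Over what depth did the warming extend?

about 3240 m

H = Δh/(αΔT) = 0.14 / (1.6×10⁻⁴ × 0.27) ≈ 3241 m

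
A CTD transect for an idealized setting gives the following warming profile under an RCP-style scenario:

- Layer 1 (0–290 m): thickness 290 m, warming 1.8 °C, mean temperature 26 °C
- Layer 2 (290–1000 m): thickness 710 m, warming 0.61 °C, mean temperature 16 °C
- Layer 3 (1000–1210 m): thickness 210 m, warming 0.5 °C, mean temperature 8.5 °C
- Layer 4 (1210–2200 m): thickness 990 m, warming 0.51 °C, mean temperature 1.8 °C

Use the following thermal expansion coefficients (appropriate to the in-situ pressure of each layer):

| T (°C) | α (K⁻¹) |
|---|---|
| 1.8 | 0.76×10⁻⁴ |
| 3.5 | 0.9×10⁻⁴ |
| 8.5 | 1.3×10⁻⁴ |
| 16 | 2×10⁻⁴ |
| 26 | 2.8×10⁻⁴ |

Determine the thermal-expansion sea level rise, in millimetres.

Δh = 285 mm

Layer 1 at 26 °C → α = 2.8×10⁻⁴ K⁻¹
Layer 2 at 16 °C → α = 2×10⁻⁴ K⁻¹
Layer 3 at 8.5 °C → α = 1.3×10⁻⁴ K⁻¹
Layer 4 at 1.8 °C → α = 0.76×10⁻⁴ K⁻¹
Layer 1: 1.8 × 290 × 2.8×10⁻⁴ = 0.14616 m
710 × 2×10⁻⁴ × 0.61 = 0.08662 m
1000–1210 m: 1.3×10⁻⁴ × 210 × 0.5 = 0.01365 m
Layer 4: 0.51 × 990 × 0.76×10⁻⁴ = 0.0383724 m
Δh = 0.14616 + 0.08662 + 0.01365 + 0.0383724 = 0.2848024 m ≈ 285 mm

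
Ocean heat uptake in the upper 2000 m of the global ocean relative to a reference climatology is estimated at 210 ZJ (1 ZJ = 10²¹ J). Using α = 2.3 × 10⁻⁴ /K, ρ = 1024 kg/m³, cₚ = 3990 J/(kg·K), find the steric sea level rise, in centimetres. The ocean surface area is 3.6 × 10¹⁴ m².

Per unit area: Q = 210×10²¹ / (3.6×10¹⁴) ≈ 5.833×10⁸ J/m²
Δh = αQ/(ρcₚ) = 2.3×10⁻⁴ × 5.833×10⁸ / (1024 × 3990) ≈ 0.032836 m

Δh = 3.28 cm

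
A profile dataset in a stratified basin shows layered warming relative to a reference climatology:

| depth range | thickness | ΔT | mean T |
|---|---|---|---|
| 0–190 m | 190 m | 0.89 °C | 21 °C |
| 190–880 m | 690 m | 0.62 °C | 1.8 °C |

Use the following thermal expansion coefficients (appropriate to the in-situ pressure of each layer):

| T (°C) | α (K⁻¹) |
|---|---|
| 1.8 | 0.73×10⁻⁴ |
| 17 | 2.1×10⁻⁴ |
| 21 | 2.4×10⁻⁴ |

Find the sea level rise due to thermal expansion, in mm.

71.8 mm

Layer 1 at 21 °C → α = 2.4×10⁻⁴ K⁻¹
Layer 2 at 1.8 °C → α = 0.73×10⁻⁴ K⁻¹
0–190 m: 190 × 2.4×10⁻⁴ × 0.89 = 0.040584 m
Layer 2: 690 × 0.73×10⁻⁴ × 0.62 = 0.0312294 m
Δh = 0.040584 + 0.0312294 = 0.0718134 m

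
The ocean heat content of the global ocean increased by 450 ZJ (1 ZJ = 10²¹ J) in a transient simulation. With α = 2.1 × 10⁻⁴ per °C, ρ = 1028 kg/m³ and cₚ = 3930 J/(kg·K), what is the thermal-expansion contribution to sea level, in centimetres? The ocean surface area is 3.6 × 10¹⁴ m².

about 6.50 cm

Per unit area: Q = 450×10²¹ / (3.6×10¹⁴) = 1.25×10⁹ J/m²
Δh = αQ/(ρcₚ) = 2.1×10⁻⁴ × 1.25×10⁹ / (1028 × 3930) ≈ 0.064975 m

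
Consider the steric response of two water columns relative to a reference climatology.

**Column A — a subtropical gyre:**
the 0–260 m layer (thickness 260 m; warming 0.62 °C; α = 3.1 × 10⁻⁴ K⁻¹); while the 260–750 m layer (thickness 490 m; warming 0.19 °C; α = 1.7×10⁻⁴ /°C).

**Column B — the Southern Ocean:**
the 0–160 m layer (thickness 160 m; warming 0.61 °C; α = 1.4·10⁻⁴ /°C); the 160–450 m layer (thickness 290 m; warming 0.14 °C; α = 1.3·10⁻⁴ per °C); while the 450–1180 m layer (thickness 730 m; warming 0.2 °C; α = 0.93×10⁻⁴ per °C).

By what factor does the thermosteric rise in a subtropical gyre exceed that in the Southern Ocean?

A 3.1×10⁻⁴ × 260 × 0.62 = 0.049972 m
A 260–750 m: 1.7×10⁻⁴ × 490 × 0.19 = 0.015827 m
A total: 0.065799 m
B 0–160 m: 1.4×10⁻⁴ × 160 × 0.61 = 0.013664 m
B 1.3×10⁻⁴ × 0.14 × 290 = 0.005278 m
B Layer 3: 0.93×10⁻⁴ × 0.2 × 730 = 0.013578 m
B total: 0.03252 m
Ratio: 0.065799 / 0.03252 ≈ 2.023

2.0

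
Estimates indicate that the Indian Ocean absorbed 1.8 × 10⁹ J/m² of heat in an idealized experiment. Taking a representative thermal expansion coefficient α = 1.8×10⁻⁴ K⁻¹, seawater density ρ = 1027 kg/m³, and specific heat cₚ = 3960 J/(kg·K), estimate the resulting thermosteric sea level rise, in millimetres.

79.7 mm of thermosteric rise

Δh = αQ/(ρcₚ) = 1.8×10⁻⁴ × 1.8×10⁹ / (1027 × 3960) ≈ 0.079667 m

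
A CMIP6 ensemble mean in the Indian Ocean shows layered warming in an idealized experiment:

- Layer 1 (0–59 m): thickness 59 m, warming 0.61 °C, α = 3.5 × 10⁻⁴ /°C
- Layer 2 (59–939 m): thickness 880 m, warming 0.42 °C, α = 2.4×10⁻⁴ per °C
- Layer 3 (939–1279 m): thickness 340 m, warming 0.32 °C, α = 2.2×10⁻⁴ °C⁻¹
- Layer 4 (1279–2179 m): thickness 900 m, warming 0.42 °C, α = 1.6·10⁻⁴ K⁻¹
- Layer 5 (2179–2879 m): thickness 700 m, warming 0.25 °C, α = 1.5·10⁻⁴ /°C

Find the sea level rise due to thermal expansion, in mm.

about 212 mm

3.5×10⁻⁴ × 0.61 × 59 = 0.0125965 m
Layer 2: 880 × 0.42 × 2.4×10⁻⁴ = 0.088704 m
939–1279 m: 2.2×10⁻⁴ × 0.32 × 340 = 0.023936 m
Layer 4: 0.42 × 900 × 1.6×10⁻⁴ = 0.06048 m
0.25 × 1.5×10⁻⁴ × 700 = 0.02625 m
Δh = 0.0125965 + 0.088704 + 0.023936 + 0.06048 + 0.02625 = 0.2119665 m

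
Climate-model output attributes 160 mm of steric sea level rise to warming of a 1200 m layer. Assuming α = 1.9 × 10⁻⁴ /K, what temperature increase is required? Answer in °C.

ΔT = Δh/(αH) = 0.16 / (1.9×10⁻⁴ × 1200) ≈ 0.7018 °C

0.702 °C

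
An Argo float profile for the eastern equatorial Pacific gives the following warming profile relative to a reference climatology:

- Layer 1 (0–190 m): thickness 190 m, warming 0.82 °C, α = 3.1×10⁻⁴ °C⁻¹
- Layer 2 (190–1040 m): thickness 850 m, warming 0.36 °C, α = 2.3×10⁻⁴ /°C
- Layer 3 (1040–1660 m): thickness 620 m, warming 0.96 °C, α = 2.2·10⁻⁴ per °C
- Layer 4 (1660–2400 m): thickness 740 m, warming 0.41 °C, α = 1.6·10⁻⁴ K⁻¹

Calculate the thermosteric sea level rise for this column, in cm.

3.1×10⁻⁴ × 190 × 0.82 = 0.048298 m
2.3×10⁻⁴ × 850 × 0.36 = 0.07038 m
Layer 3: 2.2×10⁻⁴ × 0.96 × 620 = 0.130944 m
1.6×10⁻⁴ × 740 × 0.41 = 0.048544 m
Δh = 0.048298 + 0.07038 + 0.130944 + 0.048544 = 0.298166 m

29.8 cm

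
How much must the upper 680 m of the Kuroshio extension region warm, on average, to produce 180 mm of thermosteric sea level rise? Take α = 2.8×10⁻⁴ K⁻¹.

ΔT = Δh/(αH) = 0.18 / (2.8×10⁻⁴ × 680) ≈ 0.9454 K

ΔT ≈ 0.945 K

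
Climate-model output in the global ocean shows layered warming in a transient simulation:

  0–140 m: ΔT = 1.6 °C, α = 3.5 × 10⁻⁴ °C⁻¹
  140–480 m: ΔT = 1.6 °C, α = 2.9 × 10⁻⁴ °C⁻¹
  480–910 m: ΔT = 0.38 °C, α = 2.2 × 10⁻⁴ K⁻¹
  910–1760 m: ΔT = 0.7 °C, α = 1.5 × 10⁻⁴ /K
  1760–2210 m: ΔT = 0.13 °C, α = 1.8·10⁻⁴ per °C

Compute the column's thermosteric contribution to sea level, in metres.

3.5×10⁻⁴ × 1.6 × 140 = 0.07840 m
2.9×10⁻⁴ × 1.6 × 340 = 0.15776 m
430 × 2.2×10⁻⁴ × 0.38 = 0.035948 m
Layer 4: 850 × 1.5×10⁻⁴ × 0.7 = 0.08925 m
1760–2210 m: 0.13 × 450 × 1.8×10⁻⁴ = 0.01053 m
Δh = 0.07840 + 0.15776 + 0.035948 + 0.08925 + 0.01053 = 0.371888 m

Δh ≈ 0.372 m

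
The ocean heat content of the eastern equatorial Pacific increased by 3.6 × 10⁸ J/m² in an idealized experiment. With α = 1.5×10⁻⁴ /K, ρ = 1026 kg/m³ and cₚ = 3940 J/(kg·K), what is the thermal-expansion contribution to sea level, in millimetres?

Δh = αQ/(ρcₚ) = 1.5×10⁻⁴ × 3.6×10⁸ / (1026 × 3940) ≈ 0.013358 m

Δh = 13.4 mm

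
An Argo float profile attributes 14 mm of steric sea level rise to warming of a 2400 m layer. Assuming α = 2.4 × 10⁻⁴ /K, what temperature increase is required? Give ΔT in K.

ΔT = Δh/(αH) = 0.014 / (2.4×10⁻⁴ × 2400) ≈ 0.02431 K

about 0.0243 K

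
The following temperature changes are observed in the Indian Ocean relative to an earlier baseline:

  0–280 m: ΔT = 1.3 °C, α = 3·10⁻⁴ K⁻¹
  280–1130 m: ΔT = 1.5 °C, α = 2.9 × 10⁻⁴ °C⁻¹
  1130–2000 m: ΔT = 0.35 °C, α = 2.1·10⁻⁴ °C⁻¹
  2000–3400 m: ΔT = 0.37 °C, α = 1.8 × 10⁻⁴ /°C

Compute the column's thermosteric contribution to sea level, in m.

Δh ≈ 0.64 m

0–280 m: 1.3 × 280 × 3×10⁻⁴ = 0.10920 m
2.9×10⁻⁴ × 1.5 × 850 = 0.36975 m
Layer 3: 0.35 × 2.1×10⁻⁴ × 870 = 0.063945 m
2000–3400 m: 1400 × 1.8×10⁻⁴ × 0.37 = 0.09324 m
Δh = 0.10920 + 0.36975 + 0.063945 + 0.09324 = 0.636135 m ≈ 0.64 m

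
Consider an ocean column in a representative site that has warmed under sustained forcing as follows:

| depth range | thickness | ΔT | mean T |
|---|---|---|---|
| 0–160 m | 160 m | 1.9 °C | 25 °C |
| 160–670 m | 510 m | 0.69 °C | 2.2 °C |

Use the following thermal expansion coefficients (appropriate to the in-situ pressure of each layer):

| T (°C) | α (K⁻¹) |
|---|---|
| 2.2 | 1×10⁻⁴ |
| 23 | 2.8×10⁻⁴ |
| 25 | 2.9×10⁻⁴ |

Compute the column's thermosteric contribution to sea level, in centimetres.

Layer 1 at 25 °C → α = 2.9×10⁻⁴ K⁻¹
Layer 2 at 2.2 °C → α = 1×10⁻⁴ K⁻¹
2.9×10⁻⁴ × 1.9 × 160 = 0.08816 m
160–670 m: 510 × 0.69 × 1×10⁻⁴ = 0.03519 m
Δh = 0.08816 + 0.03519 = 0.12335 m

Δh ≈ 12.3 cm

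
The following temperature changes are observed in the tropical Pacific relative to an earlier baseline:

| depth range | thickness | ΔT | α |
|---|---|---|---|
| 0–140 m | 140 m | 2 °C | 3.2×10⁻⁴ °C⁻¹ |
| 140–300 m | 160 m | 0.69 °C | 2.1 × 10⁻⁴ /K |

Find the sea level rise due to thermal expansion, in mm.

Layer 1: 2 × 140 × 3.2×10⁻⁴ = 0.08960 m
2.1×10⁻⁴ × 160 × 0.69 = 0.023184 m
Δh = 0.08960 + 0.023184 = 0.112784 m

113 mm of thermosteric rise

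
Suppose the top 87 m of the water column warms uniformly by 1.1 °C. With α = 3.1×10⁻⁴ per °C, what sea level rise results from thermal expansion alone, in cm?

Δh = αΔT·H = 3.1×10⁻⁴ × 1.1 × 87 = 0.029667 m

about 2.97 cm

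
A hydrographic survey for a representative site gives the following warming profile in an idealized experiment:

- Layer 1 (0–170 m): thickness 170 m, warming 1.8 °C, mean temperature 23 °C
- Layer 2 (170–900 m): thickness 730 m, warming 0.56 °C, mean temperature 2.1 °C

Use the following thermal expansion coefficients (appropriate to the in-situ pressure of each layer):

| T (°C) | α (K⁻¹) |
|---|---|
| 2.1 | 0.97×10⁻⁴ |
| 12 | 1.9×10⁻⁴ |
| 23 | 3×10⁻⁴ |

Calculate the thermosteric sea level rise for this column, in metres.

0.131 m of thermosteric rise

Layer 1 at 23 °C → α = 3×10⁻⁴ K⁻¹
Layer 2 at 2.1 °C → α = 0.97×10⁻⁴ K⁻¹
3×10⁻⁴ × 170 × 1.8 = 0.09180 m
Layer 2: 730 × 0.97×10⁻⁴ × 0.56 = 0.0396536 m
Δh = 0.09180 + 0.0396536 = 0.1314536 m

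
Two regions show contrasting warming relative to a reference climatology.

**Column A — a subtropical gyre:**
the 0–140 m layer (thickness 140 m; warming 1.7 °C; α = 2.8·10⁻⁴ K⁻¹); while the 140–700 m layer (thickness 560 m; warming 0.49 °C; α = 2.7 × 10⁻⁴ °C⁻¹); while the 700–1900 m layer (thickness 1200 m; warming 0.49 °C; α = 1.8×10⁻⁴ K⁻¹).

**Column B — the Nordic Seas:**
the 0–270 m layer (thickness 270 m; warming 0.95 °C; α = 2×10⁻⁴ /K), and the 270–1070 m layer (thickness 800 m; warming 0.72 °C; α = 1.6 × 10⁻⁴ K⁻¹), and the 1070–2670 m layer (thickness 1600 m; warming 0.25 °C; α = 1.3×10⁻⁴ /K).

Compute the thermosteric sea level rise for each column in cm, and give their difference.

A 0–140 m: 2.8×10⁻⁴ × 1.7 × 140 = 0.06664 m
A 140–700 m: 2.7×10⁻⁴ × 0.49 × 560 = 0.074088 m
A Layer 3: 1.8×10⁻⁴ × 1200 × 0.49 = 0.10584 m
A total: 0.246568 m
B Layer 1: 270 × 2×10⁻⁴ × 0.95 = 0.05130 m
B 800 × 0.72 × 1.6×10⁻⁴ = 0.09216 m
B 0.25 × 1.3×10⁻⁴ × 1600 = 0.05200 m
B total: 0.19546 m
Difference: 0.246568 − 0.19546 = 0.051108 m

A: 24.7 cm; B: 19.5 cm; difference 5.11 cm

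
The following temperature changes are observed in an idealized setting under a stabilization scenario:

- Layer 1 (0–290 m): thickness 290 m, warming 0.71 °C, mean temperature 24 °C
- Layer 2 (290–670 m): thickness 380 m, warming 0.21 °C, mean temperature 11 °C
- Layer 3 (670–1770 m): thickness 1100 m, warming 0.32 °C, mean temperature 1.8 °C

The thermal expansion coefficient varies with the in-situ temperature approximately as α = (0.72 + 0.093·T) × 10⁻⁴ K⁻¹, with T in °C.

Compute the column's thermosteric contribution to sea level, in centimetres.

Layer 1: α = (0.72 + 0.093×24)×10⁻⁴ = 2.952×10⁻⁴ K⁻¹
Layer 2: α = (0.72 + 0.093×11)×10⁻⁴ = 1.743×10⁻⁴ K⁻¹
Layer 3: α = (0.72 + 0.093×1.8)×10⁻⁴ = 0.8874×10⁻⁴ K⁻¹
0–290 m: 2.952×10⁻⁴ × 290 × 0.71 = 0.06078168 m
380 × 0.21 × 1.743×10⁻⁴ = 0.01390914 m
Layer 3: 1100 × 0.32 × 0.8874×10⁻⁴ = 0.03123648 m
Δh = 0.06078168 + 0.01390914 + 0.03123648 = 0.1059273 m ≈ 10.6 cm

10.6 cm of thermosteric rise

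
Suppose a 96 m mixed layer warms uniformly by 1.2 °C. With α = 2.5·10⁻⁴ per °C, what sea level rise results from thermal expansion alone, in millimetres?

Δh = αΔT·H = 2.5×10⁻⁴ × 1.2 × 96 = 0.02880 m

29 mm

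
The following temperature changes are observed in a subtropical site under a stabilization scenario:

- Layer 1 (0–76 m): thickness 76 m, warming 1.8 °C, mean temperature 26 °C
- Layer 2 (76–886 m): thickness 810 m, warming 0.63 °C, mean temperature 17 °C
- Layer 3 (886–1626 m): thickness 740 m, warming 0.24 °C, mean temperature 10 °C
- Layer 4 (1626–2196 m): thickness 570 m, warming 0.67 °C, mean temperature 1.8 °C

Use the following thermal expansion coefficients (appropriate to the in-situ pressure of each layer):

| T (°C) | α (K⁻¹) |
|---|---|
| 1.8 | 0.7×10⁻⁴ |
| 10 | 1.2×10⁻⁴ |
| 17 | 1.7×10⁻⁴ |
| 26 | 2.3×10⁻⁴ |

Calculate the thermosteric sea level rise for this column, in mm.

Layer 1 at 26 °C → α = 2.3×10⁻⁴ K⁻¹
Layer 2 at 17 °C → α = 1.7×10⁻⁴ K⁻¹
Layer 3 at 10 °C → α = 1.2×10⁻⁴ K⁻¹
Layer 4 at 1.8 °C → α = 0.7×10⁻⁴ K⁻¹
1.8 × 2.3×10⁻⁴ × 76 = 0.031464 m
Layer 2: 0.63 × 1.7×10⁻⁴ × 810 = 0.086751 m
Layer 3: 0.24 × 1.2×10⁻⁴ × 740 = 0.021312 m
1626–2196 m: 0.7×10⁻⁴ × 570 × 0.67 = 0.026733 m
Δh = 0.031464 + 0.086751 + 0.021312 + 0.026733 = 0.16626 m

Δh ≈ 166 mm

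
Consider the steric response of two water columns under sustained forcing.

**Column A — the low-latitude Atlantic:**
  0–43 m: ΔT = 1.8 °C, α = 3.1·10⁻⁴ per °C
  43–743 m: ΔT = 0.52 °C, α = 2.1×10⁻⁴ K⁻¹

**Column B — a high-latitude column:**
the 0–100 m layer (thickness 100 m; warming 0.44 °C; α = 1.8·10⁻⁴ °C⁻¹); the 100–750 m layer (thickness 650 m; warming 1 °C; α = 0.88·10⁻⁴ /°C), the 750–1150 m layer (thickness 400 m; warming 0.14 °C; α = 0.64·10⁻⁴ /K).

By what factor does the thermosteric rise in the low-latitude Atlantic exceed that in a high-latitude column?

A Layer 1: 1.8 × 3.1×10⁻⁴ × 43 = 0.023994 m
A 2.1×10⁻⁴ × 0.52 × 700 = 0.07644 m
A total: 0.100434 m
B 100 × 1.8×10⁻⁴ × 0.44 = 0.00792 m
B 1 × 0.88×10⁻⁴ × 650 = 0.05720 m
B Layer 3: 0.64×10⁻⁴ × 0.14 × 400 = 0.003584 m
B total: 0.068704 m
Ratio: 0.100434 / 0.068704 ≈ 1.462

1.46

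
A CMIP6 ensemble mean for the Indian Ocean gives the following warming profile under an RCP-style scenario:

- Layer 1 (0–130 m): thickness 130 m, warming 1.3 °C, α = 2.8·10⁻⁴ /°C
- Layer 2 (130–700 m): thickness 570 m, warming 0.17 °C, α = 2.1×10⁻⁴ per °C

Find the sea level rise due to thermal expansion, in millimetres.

0–130 m: 130 × 1.3 × 2.8×10⁻⁴ = 0.04732 m
130–700 m: 0.17 × 2.1×10⁻⁴ × 570 = 0.020349 m
Δh = 0.04732 + 0.020349 = 0.067669 m

about 67.7 mm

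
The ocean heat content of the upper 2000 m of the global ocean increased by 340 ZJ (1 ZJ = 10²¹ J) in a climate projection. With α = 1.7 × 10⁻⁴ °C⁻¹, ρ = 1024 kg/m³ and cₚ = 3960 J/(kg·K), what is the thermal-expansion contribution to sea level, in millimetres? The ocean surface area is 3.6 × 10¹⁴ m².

Δh = 39.6 mm

Per unit area: Q = 340×10²¹ / (3.6×10¹⁴) ≈ 9.444×10⁸ J/m²
Δh = αQ/(ρcₚ) = 1.7×10⁻⁴ × 9.444×10⁸ / (1024 × 3960) ≈ 0.039592 m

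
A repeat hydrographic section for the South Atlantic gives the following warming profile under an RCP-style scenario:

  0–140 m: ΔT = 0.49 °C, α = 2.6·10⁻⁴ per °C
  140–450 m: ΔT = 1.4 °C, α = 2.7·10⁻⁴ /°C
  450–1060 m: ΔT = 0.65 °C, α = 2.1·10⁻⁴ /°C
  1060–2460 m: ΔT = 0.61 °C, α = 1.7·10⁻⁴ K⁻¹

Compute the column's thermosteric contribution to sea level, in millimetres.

Δh ≈ 363 mm

0–140 m: 0.49 × 2.6×10⁻⁴ × 140 = 0.017836 m
2.7×10⁻⁴ × 310 × 1.4 = 0.11718 m
450–1060 m: 0.65 × 610 × 2.1×10⁻⁴ = 0.083265 m
Layer 4: 1400 × 0.61 × 1.7×10⁻⁴ = 0.14518 m
Δh = 0.017836 + 0.11718 + 0.083265 + 0.14518 = 0.363461 m ≈ 363 mm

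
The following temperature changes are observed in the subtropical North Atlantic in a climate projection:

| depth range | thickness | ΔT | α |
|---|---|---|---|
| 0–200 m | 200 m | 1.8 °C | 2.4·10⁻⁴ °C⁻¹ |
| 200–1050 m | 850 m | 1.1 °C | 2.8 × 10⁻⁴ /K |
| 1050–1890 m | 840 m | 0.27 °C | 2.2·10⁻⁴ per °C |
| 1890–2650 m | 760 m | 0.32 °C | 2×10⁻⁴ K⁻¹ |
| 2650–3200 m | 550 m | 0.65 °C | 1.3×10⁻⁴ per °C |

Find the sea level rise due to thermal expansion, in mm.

200 × 1.8 × 2.4×10⁻⁴ = 0.08640 m
1.1 × 850 × 2.8×10⁻⁴ = 0.26180 m
1050–1890 m: 2.2×10⁻⁴ × 0.27 × 840 = 0.049896 m
1890–2650 m: 2×10⁻⁴ × 760 × 0.32 = 0.04864 m
0.65 × 1.3×10⁻⁴ × 550 = 0.046475 m
Δh = 0.08640 + 0.26180 + 0.049896 + 0.04864 + 0.046475 = 0.493211 m ≈ 493 mm

about 493 mm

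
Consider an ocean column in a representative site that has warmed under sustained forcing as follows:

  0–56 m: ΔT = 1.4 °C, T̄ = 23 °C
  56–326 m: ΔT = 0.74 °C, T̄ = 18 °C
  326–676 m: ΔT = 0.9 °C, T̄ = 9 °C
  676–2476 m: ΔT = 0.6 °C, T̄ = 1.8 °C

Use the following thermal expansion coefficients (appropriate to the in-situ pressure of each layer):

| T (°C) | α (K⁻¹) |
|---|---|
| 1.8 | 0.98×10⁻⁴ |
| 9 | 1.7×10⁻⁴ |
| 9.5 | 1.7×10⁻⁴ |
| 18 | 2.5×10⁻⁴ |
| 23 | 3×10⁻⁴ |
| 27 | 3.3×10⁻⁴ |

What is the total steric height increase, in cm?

23.3 cm of thermosteric rise

Layer 1 at 23 °C → α = 3×10⁻⁴ K⁻¹
Layer 2 at 18 °C → α = 2.5×10⁻⁴ K⁻¹
Layer 3 at 9 °C → α = 1.7×10⁻⁴ K⁻¹
Layer 4 at 1.8 °C → α = 0.98×10⁻⁴ K⁻¹
Layer 1: 3×10⁻⁴ × 1.4 × 56 = 0.02352 m
56–326 m: 0.74 × 2.5×10⁻⁴ × 270 = 0.04995 m
350 × 1.7×10⁻⁴ × 0.9 = 0.05355 m
676–2476 m: 1800 × 0.6 × 0.98×10⁻⁴ = 0.10584 m
Δh = 0.02352 + 0.04995 + 0.05355 + 0.10584 = 0.23286 m ≈ 23.3 cm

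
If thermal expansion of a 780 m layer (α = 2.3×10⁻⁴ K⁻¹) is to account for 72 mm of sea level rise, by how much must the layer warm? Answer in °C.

ΔT = Δh/(αH) = 0.072 / (2.3×10⁻⁴ × 780) ≈ 0.4013 °C

ΔT ≈ 0.40 °C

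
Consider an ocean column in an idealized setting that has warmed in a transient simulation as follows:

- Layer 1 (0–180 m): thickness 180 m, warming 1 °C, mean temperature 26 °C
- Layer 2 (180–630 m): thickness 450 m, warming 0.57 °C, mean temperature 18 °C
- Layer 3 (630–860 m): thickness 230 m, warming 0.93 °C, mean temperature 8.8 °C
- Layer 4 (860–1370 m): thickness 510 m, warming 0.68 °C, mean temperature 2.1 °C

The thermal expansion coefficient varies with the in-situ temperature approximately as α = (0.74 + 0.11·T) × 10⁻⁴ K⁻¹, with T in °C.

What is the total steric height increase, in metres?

Layer 1: α = (0.74 + 0.11×26)×10⁻⁴ = 3.6×10⁻⁴ K⁻¹
Layer 2: α = (0.74 + 0.11×18)×10⁻⁴ = 2.72×10⁻⁴ K⁻¹
Layer 3: α = (0.74 + 0.11×8.8)×10⁻⁴ = 1.708×10⁻⁴ K⁻¹
Layer 4: α = (0.74 + 0.11×2.1)×10⁻⁴ = 0.971×10⁻⁴ K⁻¹
3.6×10⁻⁴ × 180 × 1 = 0.06480 m
0.57 × 2.72×10⁻⁴ × 450 = 0.069768 m
630–860 m: 0.93 × 1.708×10⁻⁴ × 230 = 0.03653412 m
860–1370 m: 510 × 0.68 × 0.971×10⁻⁴ = 0.03367428 m
Δh = 0.06480 + 0.069768 + 0.03653412 + 0.03367428 = 0.2047764 m

about 0.20 m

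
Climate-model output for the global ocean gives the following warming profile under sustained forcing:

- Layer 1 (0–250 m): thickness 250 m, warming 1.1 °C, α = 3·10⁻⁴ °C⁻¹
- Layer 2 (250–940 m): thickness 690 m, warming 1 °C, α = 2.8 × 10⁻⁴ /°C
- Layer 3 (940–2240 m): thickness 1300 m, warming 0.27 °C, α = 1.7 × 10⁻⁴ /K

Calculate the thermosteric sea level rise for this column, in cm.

33.5 cm of thermosteric rise

Layer 1: 1.1 × 250 × 3×10⁻⁴ = 0.08250 m
Layer 2: 1 × 690 × 2.8×10⁻⁴ = 0.19320 m
Layer 3: 0.27 × 1300 × 1.7×10⁻⁴ = 0.05967 m
Δh = 0.08250 + 0.19320 + 0.05967 = 0.33537 m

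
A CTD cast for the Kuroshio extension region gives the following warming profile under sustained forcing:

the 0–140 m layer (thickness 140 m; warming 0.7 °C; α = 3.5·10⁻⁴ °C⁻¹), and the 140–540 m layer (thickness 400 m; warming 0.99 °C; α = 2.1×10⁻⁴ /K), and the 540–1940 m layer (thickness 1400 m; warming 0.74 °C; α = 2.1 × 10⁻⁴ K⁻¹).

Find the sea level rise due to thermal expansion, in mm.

140 × 0.7 × 3.5×10⁻⁴ = 0.03430 m
140–540 m: 2.1×10⁻⁴ × 0.99 × 400 = 0.08316 m
540–1940 m: 0.74 × 2.1×10⁻⁴ × 1400 = 0.21756 m
Δh = 0.03430 + 0.08316 + 0.21756 = 0.33502 m ≈ 340 mm

340 mm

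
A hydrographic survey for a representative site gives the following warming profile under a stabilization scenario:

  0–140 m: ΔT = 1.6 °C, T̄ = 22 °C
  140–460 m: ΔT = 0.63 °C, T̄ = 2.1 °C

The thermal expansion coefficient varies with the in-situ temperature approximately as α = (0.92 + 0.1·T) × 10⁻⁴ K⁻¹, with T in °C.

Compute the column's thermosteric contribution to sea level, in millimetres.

Layer 1: α = (0.92 + 0.1×22)×10⁻⁴ = 3.12×10⁻⁴ K⁻¹
Layer 2: α = (0.92 + 0.1×2.1)×10⁻⁴ = 1.13×10⁻⁴ K⁻¹
Layer 1: 140 × 1.6 × 3.12×10⁻⁴ = 0.069888 m
Layer 2: 0.63 × 1.13×10⁻⁴ × 320 = 0.0227808 m
Δh = 0.069888 + 0.0227808 = 0.0926688 m

about 93 mm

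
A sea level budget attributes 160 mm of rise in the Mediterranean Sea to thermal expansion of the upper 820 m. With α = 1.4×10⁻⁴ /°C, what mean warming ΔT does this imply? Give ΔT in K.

ΔT = Δh/(αH) = 0.16 / (1.4×10⁻⁴ × 820) ≈ 1.394 K

ΔT ≈ 1.39 K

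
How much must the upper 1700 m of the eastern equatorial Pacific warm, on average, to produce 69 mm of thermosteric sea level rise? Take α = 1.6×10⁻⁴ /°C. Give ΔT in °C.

ΔT = Δh/(αH) = 0.069 / (1.6×10⁻⁴ × 1700) ≈ 0.2537 °C

0.254 °C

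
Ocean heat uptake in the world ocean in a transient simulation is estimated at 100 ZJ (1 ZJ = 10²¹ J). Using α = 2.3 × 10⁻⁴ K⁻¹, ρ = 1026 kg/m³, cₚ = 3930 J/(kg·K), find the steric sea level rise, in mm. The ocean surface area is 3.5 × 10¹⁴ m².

Per unit area: Q = 100×10²¹ / (3.5×10¹⁴) ≈ 2.857×10⁸ J/m²
Δh = αQ/(ρcₚ) = 2.3×10⁻⁴ × 2.857×10⁸ / (1026 × 3930) ≈ 0.016297 m

about 16.3 mm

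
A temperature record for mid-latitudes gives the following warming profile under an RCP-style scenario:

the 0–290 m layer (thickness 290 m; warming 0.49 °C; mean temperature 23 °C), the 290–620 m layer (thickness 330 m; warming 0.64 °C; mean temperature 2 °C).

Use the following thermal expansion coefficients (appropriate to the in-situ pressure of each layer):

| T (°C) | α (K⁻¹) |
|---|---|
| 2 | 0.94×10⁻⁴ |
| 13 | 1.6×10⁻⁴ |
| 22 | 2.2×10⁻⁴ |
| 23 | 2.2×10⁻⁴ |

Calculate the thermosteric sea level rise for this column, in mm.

51.1 mm

Layer 1 at 23 °C → α = 2.2×10⁻⁴ K⁻¹
Layer 2 at 2 °C → α = 0.94×10⁻⁴ K⁻¹
290 × 2.2×10⁻⁴ × 0.49 = 0.031262 m
Layer 2: 0.94×10⁻⁴ × 330 × 0.64 = 0.0198528 m
Δh = 0.031262 + 0.0198528 = 0.0511148 m ≈ 51.1 mm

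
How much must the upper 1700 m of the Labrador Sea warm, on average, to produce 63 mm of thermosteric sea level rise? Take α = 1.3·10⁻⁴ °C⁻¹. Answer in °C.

ΔT = Δh/(αH) = 0.063 / (1.3×10⁻⁴ × 1700) ≈ 0.2851 °C

about 0.285 °C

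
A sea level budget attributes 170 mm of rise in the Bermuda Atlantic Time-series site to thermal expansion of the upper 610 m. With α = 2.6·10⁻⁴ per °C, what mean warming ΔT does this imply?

ΔT = Δh/(αH) = 0.17 / (2.6×10⁻⁴ × 610) ≈ 1.072 °C

about 1.1 °C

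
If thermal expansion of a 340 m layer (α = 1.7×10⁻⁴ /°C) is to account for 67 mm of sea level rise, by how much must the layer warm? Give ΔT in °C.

ΔT = Δh/(αH) = 0.067 / (1.7×10⁻⁴ × 340) ≈ 1.159 °C

ΔT ≈ 1.2 °C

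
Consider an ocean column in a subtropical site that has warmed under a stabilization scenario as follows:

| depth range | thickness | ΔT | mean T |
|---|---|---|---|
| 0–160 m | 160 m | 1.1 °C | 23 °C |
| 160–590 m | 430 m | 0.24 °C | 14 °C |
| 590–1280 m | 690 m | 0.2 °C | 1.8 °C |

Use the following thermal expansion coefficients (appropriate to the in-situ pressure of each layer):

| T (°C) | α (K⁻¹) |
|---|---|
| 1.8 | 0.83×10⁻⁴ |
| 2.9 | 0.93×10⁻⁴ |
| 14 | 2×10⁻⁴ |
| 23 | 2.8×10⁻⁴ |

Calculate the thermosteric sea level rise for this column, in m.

Δh = 0.081 m

Layer 1 at 23 °C → α = 2.8×10⁻⁴ K⁻¹
Layer 2 at 14 °C → α = 2×10⁻⁴ K⁻¹
Layer 3 at 1.8 °C → α = 0.83×10⁻⁴ K⁻¹
2.8×10⁻⁴ × 1.1 × 160 = 0.04928 m
Layer 2: 2×10⁻⁴ × 0.24 × 430 = 0.02064 m
0.2 × 0.83×10⁻⁴ × 690 = 0.011454 m
Δh = 0.04928 + 0.02064 + 0.011454 = 0.081374 m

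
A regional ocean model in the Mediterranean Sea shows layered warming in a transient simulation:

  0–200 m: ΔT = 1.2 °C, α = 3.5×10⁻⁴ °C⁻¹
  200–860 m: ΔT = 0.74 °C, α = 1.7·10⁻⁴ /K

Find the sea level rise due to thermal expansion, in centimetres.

Δh ≈ 17 cm

Layer 1: 3.5×10⁻⁴ × 200 × 1.2 = 0.08400 m
Layer 2: 660 × 1.7×10⁻⁴ × 0.74 = 0.083028 m
Δh = 0.08400 + 0.083028 = 0.167028 m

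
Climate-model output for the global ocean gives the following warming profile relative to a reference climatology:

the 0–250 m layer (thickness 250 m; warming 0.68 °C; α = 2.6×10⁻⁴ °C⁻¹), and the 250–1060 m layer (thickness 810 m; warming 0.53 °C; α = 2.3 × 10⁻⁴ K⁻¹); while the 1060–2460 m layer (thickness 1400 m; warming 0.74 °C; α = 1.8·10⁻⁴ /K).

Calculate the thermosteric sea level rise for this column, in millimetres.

Layer 1: 0.68 × 250 × 2.6×10⁻⁴ = 0.04420 m
Layer 2: 2.3×10⁻⁴ × 0.53 × 810 = 0.098739 m
1.8×10⁻⁴ × 0.74 × 1400 = 0.18648 m
Δh = 0.04420 + 0.098739 + 0.18648 = 0.329419 m ≈ 329 mm

Δh = 329 mm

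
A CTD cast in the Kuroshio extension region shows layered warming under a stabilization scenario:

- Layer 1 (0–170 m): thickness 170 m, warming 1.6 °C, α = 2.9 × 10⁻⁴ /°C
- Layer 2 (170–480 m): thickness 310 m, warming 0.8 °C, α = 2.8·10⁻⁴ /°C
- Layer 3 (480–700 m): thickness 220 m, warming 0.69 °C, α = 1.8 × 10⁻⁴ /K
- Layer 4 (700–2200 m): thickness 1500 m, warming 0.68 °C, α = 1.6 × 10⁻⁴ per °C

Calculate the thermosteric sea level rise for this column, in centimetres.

0–170 m: 2.9×10⁻⁴ × 1.6 × 170 = 0.07888 m
170–480 m: 310 × 0.8 × 2.8×10⁻⁴ = 0.06944 m
480–700 m: 0.69 × 1.8×10⁻⁴ × 220 = 0.027324 m
Layer 4: 0.68 × 1.6×10⁻⁴ × 1500 = 0.16320 m
Δh = 0.07888 + 0.06944 + 0.027324 + 0.16320 = 0.338844 m

34 cm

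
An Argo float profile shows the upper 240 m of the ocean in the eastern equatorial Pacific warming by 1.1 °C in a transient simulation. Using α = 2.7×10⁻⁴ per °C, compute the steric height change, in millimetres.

Δh = 71.3 mm

Δh = αΔT·H = 2.7×10⁻⁴ × 1.1 × 240 = 0.07128 m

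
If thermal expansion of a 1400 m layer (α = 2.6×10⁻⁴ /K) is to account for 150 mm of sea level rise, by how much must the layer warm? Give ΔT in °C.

ΔT = Δh/(αH) = 0.15 / (2.6×10⁻⁴ × 1400) ≈ 0.4121 °C

about 0.41 °C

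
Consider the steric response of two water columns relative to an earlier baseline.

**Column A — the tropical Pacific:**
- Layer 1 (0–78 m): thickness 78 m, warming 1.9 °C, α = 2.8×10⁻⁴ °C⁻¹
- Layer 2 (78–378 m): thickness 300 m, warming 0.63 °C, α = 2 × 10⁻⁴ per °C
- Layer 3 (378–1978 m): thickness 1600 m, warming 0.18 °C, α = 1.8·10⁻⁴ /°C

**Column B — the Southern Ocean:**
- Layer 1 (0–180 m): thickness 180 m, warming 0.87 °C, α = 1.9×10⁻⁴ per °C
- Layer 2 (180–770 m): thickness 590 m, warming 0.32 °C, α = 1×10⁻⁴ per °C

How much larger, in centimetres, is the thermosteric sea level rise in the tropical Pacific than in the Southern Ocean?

A 0–78 m: 78 × 1.9 × 2.8×10⁻⁴ = 0.041496 m
A Layer 2: 2×10⁻⁴ × 0.63 × 300 = 0.03780 m
A 378–1978 m: 1.8×10⁻⁴ × 0.18 × 1600 = 0.05184 m
A total: 0.131136 m
B 1.9×10⁻⁴ × 0.87 × 180 = 0.029754 m
B 180–770 m: 0.32 × 590 × 1×10⁻⁴ = 0.01888 m
B total: 0.048634 m
Difference: 0.131136 − 0.048634 = 0.082502 m

8.25 cm larger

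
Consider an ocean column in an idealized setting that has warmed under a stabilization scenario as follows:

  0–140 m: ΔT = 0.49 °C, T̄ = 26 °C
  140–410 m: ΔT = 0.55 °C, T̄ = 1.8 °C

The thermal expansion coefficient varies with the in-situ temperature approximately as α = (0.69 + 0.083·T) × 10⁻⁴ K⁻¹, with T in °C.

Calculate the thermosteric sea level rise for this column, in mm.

Layer 1: α = (0.69 + 0.083×26)×10⁻⁴ = 2.848×10⁻⁴ K⁻¹
Layer 2: α = (0.69 + 0.083×1.8)×10⁻⁴ = 0.8394×10⁻⁴ K⁻¹
0–140 m: 0.49 × 140 × 2.848×10⁻⁴ = 0.01953728 m
0.55 × 0.8394×10⁻⁴ × 270 = 0.01246509 m
Δh = 0.01953728 + 0.01246509 = 0.03200237 m

32 mm of thermosteric rise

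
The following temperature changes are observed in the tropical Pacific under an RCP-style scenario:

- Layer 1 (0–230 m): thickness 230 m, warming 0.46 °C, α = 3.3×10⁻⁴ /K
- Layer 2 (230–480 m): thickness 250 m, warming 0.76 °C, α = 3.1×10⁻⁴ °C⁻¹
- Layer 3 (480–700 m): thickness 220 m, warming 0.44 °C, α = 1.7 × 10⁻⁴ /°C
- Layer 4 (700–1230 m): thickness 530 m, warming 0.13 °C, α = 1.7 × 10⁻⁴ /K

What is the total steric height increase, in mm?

122 mm of thermosteric rise

0–230 m: 230 × 0.46 × 3.3×10⁻⁴ = 0.034914 m
Layer 2: 0.76 × 3.1×10⁻⁴ × 250 = 0.05890 m
Layer 3: 1.7×10⁻⁴ × 220 × 0.44 = 0.016456 m
Layer 4: 1.7×10⁻⁴ × 0.13 × 530 = 0.011713 m
Δh = 0.034914 + 0.05890 + 0.016456 + 0.011713 = 0.121983 m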